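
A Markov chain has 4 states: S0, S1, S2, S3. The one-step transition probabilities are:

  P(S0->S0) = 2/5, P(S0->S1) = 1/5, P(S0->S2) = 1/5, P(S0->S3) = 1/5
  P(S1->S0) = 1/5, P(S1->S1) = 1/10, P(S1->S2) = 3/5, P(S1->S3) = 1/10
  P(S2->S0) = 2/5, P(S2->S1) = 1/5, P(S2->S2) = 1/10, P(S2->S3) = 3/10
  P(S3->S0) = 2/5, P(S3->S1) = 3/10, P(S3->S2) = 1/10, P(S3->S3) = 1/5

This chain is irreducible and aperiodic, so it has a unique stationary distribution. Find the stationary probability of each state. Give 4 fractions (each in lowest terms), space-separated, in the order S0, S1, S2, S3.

Answer: 221/614 123/614 145/614 125/614

Derivation:
The stationary distribution satisfies pi = pi * P, i.e.:
  pi_S0 = 2/5*pi_S0 + 1/5*pi_S1 + 2/5*pi_S2 + 2/5*pi_S3
  pi_S1 = 1/5*pi_S0 + 1/10*pi_S1 + 1/5*pi_S2 + 3/10*pi_S3
  pi_S2 = 1/5*pi_S0 + 3/5*pi_S1 + 1/10*pi_S2 + 1/10*pi_S3
  pi_S3 = 1/5*pi_S0 + 1/10*pi_S1 + 3/10*pi_S2 + 1/5*pi_S3
with normalization: pi_S0 + pi_S1 + pi_S2 + pi_S3 = 1.

Using the first 3 balance equations plus normalization, the linear system A*pi = b is:
  [-3/5, 1/5, 2/5, 2/5] . pi = 0
  [1/5, -9/10, 1/5, 3/10] . pi = 0
  [1/5, 3/5, -9/10, 1/10] . pi = 0
  [1, 1, 1, 1] . pi = 1

Solving yields:
  pi_S0 = 221/614
  pi_S1 = 123/614
  pi_S2 = 145/614
  pi_S3 = 125/614

Verification (pi * P):
  221/614*2/5 + 123/614*1/5 + 145/614*2/5 + 125/614*2/5 = 221/614 = pi_S0  (ok)
  221/614*1/5 + 123/614*1/10 + 145/614*1/5 + 125/614*3/10 = 123/614 = pi_S1  (ok)
  221/614*1/5 + 123/614*3/5 + 145/614*1/10 + 125/614*1/10 = 145/614 = pi_S2  (ok)
  221/614*1/5 + 123/614*1/10 + 145/614*3/10 + 125/614*1/5 = 125/614 = pi_S3  (ok)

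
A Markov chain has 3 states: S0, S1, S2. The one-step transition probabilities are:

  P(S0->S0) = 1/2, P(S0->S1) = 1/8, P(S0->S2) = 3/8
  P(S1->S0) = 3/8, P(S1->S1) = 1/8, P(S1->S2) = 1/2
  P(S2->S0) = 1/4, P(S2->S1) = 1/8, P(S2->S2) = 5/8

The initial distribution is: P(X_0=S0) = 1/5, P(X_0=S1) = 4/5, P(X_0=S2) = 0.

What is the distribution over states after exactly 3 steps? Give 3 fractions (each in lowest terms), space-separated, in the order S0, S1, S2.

Answer: 457/1280 1/8 663/1280

Derivation:
Propagating the distribution step by step (d_{t+1} = d_t * P):
d_0 = (S0=1/5, S1=4/5, S2=0)
  d_1[S0] = 1/5*1/2 + 4/5*3/8 + 0*1/4 = 2/5
  d_1[S1] = 1/5*1/8 + 4/5*1/8 + 0*1/8 = 1/8
  d_1[S2] = 1/5*3/8 + 4/5*1/2 + 0*5/8 = 19/40
d_1 = (S0=2/5, S1=1/8, S2=19/40)
  d_2[S0] = 2/5*1/2 + 1/8*3/8 + 19/40*1/4 = 117/320
  d_2[S1] = 2/5*1/8 + 1/8*1/8 + 19/40*1/8 = 1/8
  d_2[S2] = 2/5*3/8 + 1/8*1/2 + 19/40*5/8 = 163/320
d_2 = (S0=117/320, S1=1/8, S2=163/320)
  d_3[S0] = 117/320*1/2 + 1/8*3/8 + 163/320*1/4 = 457/1280
  d_3[S1] = 117/320*1/8 + 1/8*1/8 + 163/320*1/8 = 1/8
  d_3[S2] = 117/320*3/8 + 1/8*1/2 + 163/320*5/8 = 663/1280
d_3 = (S0=457/1280, S1=1/8, S2=663/1280)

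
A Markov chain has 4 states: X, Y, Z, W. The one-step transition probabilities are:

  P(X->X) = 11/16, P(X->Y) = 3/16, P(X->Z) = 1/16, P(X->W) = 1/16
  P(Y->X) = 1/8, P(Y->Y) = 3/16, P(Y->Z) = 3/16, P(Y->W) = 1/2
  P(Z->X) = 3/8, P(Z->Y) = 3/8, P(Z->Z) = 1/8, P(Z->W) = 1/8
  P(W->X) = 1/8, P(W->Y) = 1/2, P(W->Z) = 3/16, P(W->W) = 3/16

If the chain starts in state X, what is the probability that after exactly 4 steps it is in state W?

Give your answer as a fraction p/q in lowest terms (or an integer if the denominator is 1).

Answer: 209/1024

Derivation:
Computing P^4 by repeated multiplication:
P^1 =
  X: [11/16, 3/16, 1/16, 1/16]
  Y: [1/8, 3/16, 3/16, 1/2]
  Z: [3/8, 3/8, 1/8, 1/8]
  W: [1/8, 1/2, 3/16, 3/16]
P^2 =
  X: [135/256, 7/32, 25/256, 5/32]
  Y: [31/128, 97/256, 41/256, 7/32]
  Z: [47/128, 1/4, 17/128, 1/4]
  W: [31/128, 9/32, 41/256, 81/256]
P^3 =
  X: [1827/4096, 1043/4096, 473/4096, 753/4096]
  Y: [617/2048, 1171/4096, 603/4096, 17/64]
  Z: [747/2048, 595/2048, 273/2048, 433/2048]
  W: [617/2048, 81/256, 603/4096, 963/4096]
P^4 =
  X: [26527/65536, 273/1024, 8161/65536, 209/1024]
  Y: [10855/32768, 19537/65536, 9217/65536, 471/2048]
  Z: [11911/32768, 1141/4096, 4377/32768, 919/4096]
  W: [10855/32768, 591/2048, 9217/65536, 15697/65536]

(P^4)[X -> W] = 209/1024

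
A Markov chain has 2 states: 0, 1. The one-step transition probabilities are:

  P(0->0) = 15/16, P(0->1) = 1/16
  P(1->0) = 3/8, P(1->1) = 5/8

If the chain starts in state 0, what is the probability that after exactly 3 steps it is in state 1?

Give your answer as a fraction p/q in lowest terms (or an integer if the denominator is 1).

Answer: 481/4096

Derivation:
Computing P^3 by repeated multiplication:
P^1 =
  0: [15/16, 1/16]
  1: [3/8, 5/8]
P^2 =
  0: [231/256, 25/256]
  1: [75/128, 53/128]
P^3 =
  0: [3615/4096, 481/4096]
  1: [1443/2048, 605/2048]

(P^3)[0 -> 1] = 481/4096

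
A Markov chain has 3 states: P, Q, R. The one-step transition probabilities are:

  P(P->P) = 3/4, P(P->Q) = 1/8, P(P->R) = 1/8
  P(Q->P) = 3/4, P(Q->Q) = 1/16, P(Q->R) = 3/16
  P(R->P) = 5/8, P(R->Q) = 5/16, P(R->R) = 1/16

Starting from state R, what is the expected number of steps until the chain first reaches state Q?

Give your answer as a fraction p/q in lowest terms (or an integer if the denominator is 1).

Let h_i = expected steps to first reach Q from state i.
Boundary: h_Q = 0.
First-step equations for the other states:
  h_P = 1 + 3/4*h_P + 1/8*h_Q + 1/8*h_R
  h_R = 1 + 5/8*h_P + 5/16*h_Q + 1/16*h_R

Substituting h_Q = 0 and rearranging gives the linear system (I - Q) h = 1:
  [1/4, -1/8] . (h_P, h_R) = 1
  [-5/8, 15/16] . (h_P, h_R) = 1

Solving yields:
  h_P = 34/5
  h_R = 28/5

Starting state is R, so the expected hitting time is h_R = 28/5.

Answer: 28/5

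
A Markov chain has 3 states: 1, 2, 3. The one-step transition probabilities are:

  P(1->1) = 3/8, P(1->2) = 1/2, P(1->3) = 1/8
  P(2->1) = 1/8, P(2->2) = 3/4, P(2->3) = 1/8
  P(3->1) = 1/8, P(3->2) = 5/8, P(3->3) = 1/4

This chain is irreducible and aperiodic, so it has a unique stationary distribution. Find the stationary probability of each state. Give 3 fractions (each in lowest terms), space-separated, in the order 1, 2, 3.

The stationary distribution satisfies pi = pi * P, i.e.:
  pi_1 = 3/8*pi_1 + 1/8*pi_2 + 1/8*pi_3
  pi_2 = 1/2*pi_1 + 3/4*pi_2 + 5/8*pi_3
  pi_3 = 1/8*pi_1 + 1/8*pi_2 + 1/4*pi_3
with normalization: pi_1 + pi_2 + pi_3 = 1.

Using the first 2 balance equations plus normalization, the linear system A*pi = b is:
  [-5/8, 1/8, 1/8] . pi = 0
  [1/2, -1/4, 5/8] . pi = 0
  [1, 1, 1] . pi = 1

Solving yields:
  pi_1 = 1/6
  pi_2 = 29/42
  pi_3 = 1/7

Verification (pi * P):
  1/6*3/8 + 29/42*1/8 + 1/7*1/8 = 1/6 = pi_1  (ok)
  1/6*1/2 + 29/42*3/4 + 1/7*5/8 = 29/42 = pi_2  (ok)
  1/6*1/8 + 29/42*1/8 + 1/7*1/4 = 1/7 = pi_3  (ok)

Answer: 1/6 29/42 1/7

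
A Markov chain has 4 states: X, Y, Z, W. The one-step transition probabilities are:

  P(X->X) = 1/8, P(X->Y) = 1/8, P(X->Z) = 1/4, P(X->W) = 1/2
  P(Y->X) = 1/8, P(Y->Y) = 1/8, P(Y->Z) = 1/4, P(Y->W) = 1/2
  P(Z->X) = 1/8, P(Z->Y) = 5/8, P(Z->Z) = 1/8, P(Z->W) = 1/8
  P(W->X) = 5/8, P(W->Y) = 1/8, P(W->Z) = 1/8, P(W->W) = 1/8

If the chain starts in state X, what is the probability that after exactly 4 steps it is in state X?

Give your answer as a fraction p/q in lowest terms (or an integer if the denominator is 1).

Answer: 39/128

Derivation:
Computing P^4 by repeated multiplication:
P^1 =
  X: [1/8, 1/8, 1/4, 1/2]
  Y: [1/8, 1/8, 1/4, 1/2]
  Z: [1/8, 5/8, 1/8, 1/8]
  W: [5/8, 1/8, 1/8, 1/8]
P^2 =
  X: [3/8, 1/4, 5/32, 7/32]
  Y: [3/8, 1/4, 5/32, 7/32]
  Z: [3/16, 3/16, 7/32, 13/32]
  W: [3/16, 3/16, 7/32, 13/32]
P^3 =
  X: [15/64, 13/64, 13/64, 23/64]
  Y: [15/64, 13/64, 13/64, 23/64]
  Z: [21/64, 15/64, 11/64, 17/64]
  W: [21/64, 15/64, 11/64, 17/64]
P^4 =
  X: [39/128, 29/128, 23/128, 37/128]
  Y: [39/128, 29/128, 23/128, 37/128]
  Z: [33/128, 27/128, 25/128, 43/128]
  W: [33/128, 27/128, 25/128, 43/128]

(P^4)[X -> X] = 39/128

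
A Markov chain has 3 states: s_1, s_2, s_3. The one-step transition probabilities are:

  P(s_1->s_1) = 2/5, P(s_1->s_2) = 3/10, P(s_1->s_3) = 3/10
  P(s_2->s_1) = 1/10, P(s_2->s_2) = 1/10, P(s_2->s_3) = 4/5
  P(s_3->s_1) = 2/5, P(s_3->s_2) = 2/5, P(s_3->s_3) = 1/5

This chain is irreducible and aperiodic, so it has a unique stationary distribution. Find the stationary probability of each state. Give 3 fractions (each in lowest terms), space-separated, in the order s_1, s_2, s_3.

The stationary distribution satisfies pi = pi * P, i.e.:
  pi_s_1 = 2/5*pi_s_1 + 1/10*pi_s_2 + 2/5*pi_s_3
  pi_s_2 = 3/10*pi_s_1 + 1/10*pi_s_2 + 2/5*pi_s_3
  pi_s_3 = 3/10*pi_s_1 + 4/5*pi_s_2 + 1/5*pi_s_3
with normalization: pi_s_1 + pi_s_2 + pi_s_3 = 1.

Using the first 2 balance equations plus normalization, the linear system A*pi = b is:
  [-3/5, 1/10, 2/5] . pi = 0
  [3/10, -9/10, 2/5] . pi = 0
  [1, 1, 1] . pi = 1

Solving yields:
  pi_s_1 = 40/127
  pi_s_2 = 36/127
  pi_s_3 = 51/127

Verification (pi * P):
  40/127*2/5 + 36/127*1/10 + 51/127*2/5 = 40/127 = pi_s_1  (ok)
  40/127*3/10 + 36/127*1/10 + 51/127*2/5 = 36/127 = pi_s_2  (ok)
  40/127*3/10 + 36/127*4/5 + 51/127*1/5 = 51/127 = pi_s_3  (ok)

Answer: 40/127 36/127 51/127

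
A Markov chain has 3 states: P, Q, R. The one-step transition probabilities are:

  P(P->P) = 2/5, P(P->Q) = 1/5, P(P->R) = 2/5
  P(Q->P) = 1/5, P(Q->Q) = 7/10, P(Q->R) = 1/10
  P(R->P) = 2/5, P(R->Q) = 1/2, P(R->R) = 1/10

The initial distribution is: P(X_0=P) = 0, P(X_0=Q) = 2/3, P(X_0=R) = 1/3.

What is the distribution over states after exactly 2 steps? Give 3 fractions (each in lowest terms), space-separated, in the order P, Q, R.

Answer: 41/150 41/75 9/50

Derivation:
Propagating the distribution step by step (d_{t+1} = d_t * P):
d_0 = (P=0, Q=2/3, R=1/3)
  d_1[P] = 0*2/5 + 2/3*1/5 + 1/3*2/5 = 4/15
  d_1[Q] = 0*1/5 + 2/3*7/10 + 1/3*1/2 = 19/30
  d_1[R] = 0*2/5 + 2/3*1/10 + 1/3*1/10 = 1/10
d_1 = (P=4/15, Q=19/30, R=1/10)
  d_2[P] = 4/15*2/5 + 19/30*1/5 + 1/10*2/5 = 41/150
  d_2[Q] = 4/15*1/5 + 19/30*7/10 + 1/10*1/2 = 41/75
  d_2[R] = 4/15*2/5 + 19/30*1/10 + 1/10*1/10 = 9/50
d_2 = (P=41/150, Q=41/75, R=9/50)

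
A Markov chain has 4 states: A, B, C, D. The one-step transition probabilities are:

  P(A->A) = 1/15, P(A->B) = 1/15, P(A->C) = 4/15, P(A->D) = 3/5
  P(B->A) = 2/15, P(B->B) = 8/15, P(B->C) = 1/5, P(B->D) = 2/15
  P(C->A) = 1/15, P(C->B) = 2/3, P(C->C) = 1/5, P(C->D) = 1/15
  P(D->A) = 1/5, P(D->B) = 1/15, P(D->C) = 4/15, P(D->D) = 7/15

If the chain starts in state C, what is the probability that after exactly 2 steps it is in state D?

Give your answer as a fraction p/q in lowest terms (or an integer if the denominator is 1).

Answer: 13/75

Derivation:
Computing P^2 by repeated multiplication:
P^1 =
  A: [1/15, 1/15, 4/15, 3/5]
  B: [2/15, 8/15, 1/5, 2/15]
  C: [1/15, 2/3, 1/5, 1/15]
  D: [1/5, 1/15, 4/15, 7/15]
P^2 =
  A: [34/225, 58/225, 11/45, 26/75]
  B: [3/25, 98/225, 49/225, 17/75]
  C: [3/25, 112/225, 47/225, 13/75]
  D: [2/15, 58/225, 11/45, 82/225]

(P^2)[C -> D] = 13/75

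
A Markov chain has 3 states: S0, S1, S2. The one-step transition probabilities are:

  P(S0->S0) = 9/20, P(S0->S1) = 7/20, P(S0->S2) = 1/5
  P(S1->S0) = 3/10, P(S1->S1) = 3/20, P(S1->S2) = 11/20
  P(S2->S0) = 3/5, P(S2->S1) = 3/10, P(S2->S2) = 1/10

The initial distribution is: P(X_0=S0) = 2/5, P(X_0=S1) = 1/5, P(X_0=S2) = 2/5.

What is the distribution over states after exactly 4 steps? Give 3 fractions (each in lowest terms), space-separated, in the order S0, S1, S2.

Propagating the distribution step by step (d_{t+1} = d_t * P):
d_0 = (S0=2/5, S1=1/5, S2=2/5)
  d_1[S0] = 2/5*9/20 + 1/5*3/10 + 2/5*3/5 = 12/25
  d_1[S1] = 2/5*7/20 + 1/5*3/20 + 2/5*3/10 = 29/100
  d_1[S2] = 2/5*1/5 + 1/5*11/20 + 2/5*1/10 = 23/100
d_1 = (S0=12/25, S1=29/100, S2=23/100)
  d_2[S0] = 12/25*9/20 + 29/100*3/10 + 23/100*3/5 = 441/1000
  d_2[S1] = 12/25*7/20 + 29/100*3/20 + 23/100*3/10 = 561/2000
  d_2[S2] = 12/25*1/5 + 29/100*11/20 + 23/100*1/10 = 557/2000
d_2 = (S0=441/1000, S1=561/2000, S2=557/2000)
  d_3[S0] = 441/1000*9/20 + 561/2000*3/10 + 557/2000*3/5 = 4497/10000
  d_3[S1] = 441/1000*7/20 + 561/2000*3/20 + 557/2000*3/10 = 11199/40000
  d_3[S2] = 441/1000*1/5 + 561/2000*11/20 + 557/2000*1/10 = 10813/40000
d_3 = (S0=4497/10000, S1=11199/40000, S2=10813/40000)
  d_4[S0] = 4497/10000*9/20 + 11199/40000*3/10 + 10813/40000*3/5 = 179421/400000
  d_4[S1] = 4497/10000*7/20 + 11199/40000*3/20 + 10813/40000*3/10 = 224391/800000
  d_4[S2] = 4497/10000*1/5 + 11199/40000*11/20 + 10813/40000*1/10 = 216767/800000
d_4 = (S0=179421/400000, S1=224391/800000, S2=216767/800000)

Answer: 179421/400000 224391/800000 216767/800000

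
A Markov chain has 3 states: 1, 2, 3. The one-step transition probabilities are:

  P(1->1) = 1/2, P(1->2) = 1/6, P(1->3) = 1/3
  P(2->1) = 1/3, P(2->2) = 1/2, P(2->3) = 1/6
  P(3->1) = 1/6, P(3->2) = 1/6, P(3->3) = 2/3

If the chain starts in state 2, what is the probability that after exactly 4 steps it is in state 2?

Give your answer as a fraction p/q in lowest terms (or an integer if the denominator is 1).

Computing P^4 by repeated multiplication:
P^1 =
  1: [1/2, 1/6, 1/3]
  2: [1/3, 1/2, 1/6]
  3: [1/6, 1/6, 2/3]
P^2 =
  1: [13/36, 2/9, 5/12]
  2: [13/36, 1/3, 11/36]
  3: [1/4, 2/9, 19/36]
P^3 =
  1: [35/108, 13/54, 47/108]
  2: [37/108, 5/18, 41/108]
  3: [31/108, 13/54, 17/36]
P^4 =
  1: [17/54, 20/81, 71/162]
  2: [53/162, 7/27, 67/162]
  3: [49/162, 20/81, 73/162]

(P^4)[2 -> 2] = 7/27

Answer: 7/27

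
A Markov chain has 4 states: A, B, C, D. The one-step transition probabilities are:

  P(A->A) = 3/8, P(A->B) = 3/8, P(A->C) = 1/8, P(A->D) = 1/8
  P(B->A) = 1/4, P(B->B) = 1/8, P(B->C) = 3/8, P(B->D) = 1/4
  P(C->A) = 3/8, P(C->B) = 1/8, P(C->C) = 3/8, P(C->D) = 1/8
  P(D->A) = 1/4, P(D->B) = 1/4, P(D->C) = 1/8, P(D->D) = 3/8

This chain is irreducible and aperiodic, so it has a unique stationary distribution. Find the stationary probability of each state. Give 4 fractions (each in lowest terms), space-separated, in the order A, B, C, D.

Answer: 25/78 3/13 19/78 8/39

Derivation:
The stationary distribution satisfies pi = pi * P, i.e.:
  pi_A = 3/8*pi_A + 1/4*pi_B + 3/8*pi_C + 1/4*pi_D
  pi_B = 3/8*pi_A + 1/8*pi_B + 1/8*pi_C + 1/4*pi_D
  pi_C = 1/8*pi_A + 3/8*pi_B + 3/8*pi_C + 1/8*pi_D
  pi_D = 1/8*pi_A + 1/4*pi_B + 1/8*pi_C + 3/8*pi_D
with normalization: pi_A + pi_B + pi_C + pi_D = 1.

Using the first 3 balance equations plus normalization, the linear system A*pi = b is:
  [-5/8, 1/4, 3/8, 1/4] . pi = 0
  [3/8, -7/8, 1/8, 1/4] . pi = 0
  [1/8, 3/8, -5/8, 1/8] . pi = 0
  [1, 1, 1, 1] . pi = 1

Solving yields:
  pi_A = 25/78
  pi_B = 3/13
  pi_C = 19/78
  pi_D = 8/39

Verification (pi * P):
  25/78*3/8 + 3/13*1/4 + 19/78*3/8 + 8/39*1/4 = 25/78 = pi_A  (ok)
  25/78*3/8 + 3/13*1/8 + 19/78*1/8 + 8/39*1/4 = 3/13 = pi_B  (ok)
  25/78*1/8 + 3/13*3/8 + 19/78*3/8 + 8/39*1/8 = 19/78 = pi_C  (ok)
  25/78*1/8 + 3/13*1/4 + 19/78*1/8 + 8/39*3/8 = 8/39 = pi_D  (ok)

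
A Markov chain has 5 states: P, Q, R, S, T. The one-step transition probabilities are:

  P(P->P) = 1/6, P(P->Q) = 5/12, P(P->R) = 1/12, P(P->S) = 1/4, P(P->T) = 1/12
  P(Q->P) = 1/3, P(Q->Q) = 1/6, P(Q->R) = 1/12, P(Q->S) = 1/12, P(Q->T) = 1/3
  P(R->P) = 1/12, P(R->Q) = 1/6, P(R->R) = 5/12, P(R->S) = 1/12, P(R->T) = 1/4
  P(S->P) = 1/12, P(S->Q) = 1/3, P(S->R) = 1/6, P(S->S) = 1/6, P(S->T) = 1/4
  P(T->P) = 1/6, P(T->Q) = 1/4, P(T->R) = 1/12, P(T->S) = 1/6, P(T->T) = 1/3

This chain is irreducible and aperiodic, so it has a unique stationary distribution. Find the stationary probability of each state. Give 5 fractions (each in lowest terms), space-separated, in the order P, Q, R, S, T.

The stationary distribution satisfies pi = pi * P, i.e.:
  pi_P = 1/6*pi_P + 1/3*pi_Q + 1/12*pi_R + 1/12*pi_S + 1/6*pi_T
  pi_Q = 5/12*pi_P + 1/6*pi_Q + 1/6*pi_R + 1/3*pi_S + 1/4*pi_T
  pi_R = 1/12*pi_P + 1/12*pi_Q + 5/12*pi_R + 1/6*pi_S + 1/12*pi_T
  pi_S = 1/4*pi_P + 1/12*pi_Q + 1/12*pi_R + 1/6*pi_S + 1/6*pi_T
  pi_T = 1/12*pi_P + 1/3*pi_Q + 1/4*pi_R + 1/4*pi_S + 1/3*pi_T
with normalization: pi_P + pi_Q + pi_R + pi_S + pi_T = 1.

Using the first 4 balance equations plus normalization, the linear system A*pi = b is:
  [-5/6, 1/3, 1/12, 1/12, 1/6] . pi = 0
  [5/12, -5/6, 1/6, 1/3, 1/4] . pi = 0
  [1/12, 1/12, -7/12, 1/6, 1/12] . pi = 0
  [1/4, 1/12, 1/12, -5/6, 1/6] . pi = 0
  [1, 1, 1, 1, 1] . pi = 1

Solving yields:
  pi_P = 2768/14913
  pi_Q = 1291/4971
  pi_R = 2141/14913
  pi_S = 2215/14913
  pi_T = 3916/14913

Verification (pi * P):
  2768/14913*1/6 + 1291/4971*1/3 + 2141/14913*1/12 + 2215/14913*1/12 + 3916/14913*1/6 = 2768/14913 = pi_P  (ok)
  2768/14913*5/12 + 1291/4971*1/6 + 2141/14913*1/6 + 2215/14913*1/3 + 3916/14913*1/4 = 1291/4971 = pi_Q  (ok)
  2768/14913*1/12 + 1291/4971*1/12 + 2141/14913*5/12 + 2215/14913*1/6 + 3916/14913*1/12 = 2141/14913 = pi_R  (ok)
  2768/14913*1/4 + 1291/4971*1/12 + 2141/14913*1/12 + 2215/14913*1/6 + 3916/14913*1/6 = 2215/14913 = pi_S  (ok)
  2768/14913*1/12 + 1291/4971*1/3 + 2141/14913*1/4 + 2215/14913*1/4 + 3916/14913*1/3 = 3916/14913 = pi_T  (ok)

Answer: 2768/14913 1291/4971 2141/14913 2215/14913 3916/14913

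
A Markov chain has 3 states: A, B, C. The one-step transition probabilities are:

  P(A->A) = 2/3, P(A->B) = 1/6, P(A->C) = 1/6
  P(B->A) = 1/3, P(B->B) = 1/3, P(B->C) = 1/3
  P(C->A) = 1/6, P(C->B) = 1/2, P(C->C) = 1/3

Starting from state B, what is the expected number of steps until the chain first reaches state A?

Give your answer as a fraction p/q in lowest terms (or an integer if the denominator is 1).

Let h_i = expected steps to first reach A from state i.
Boundary: h_A = 0.
First-step equations for the other states:
  h_B = 1 + 1/3*h_A + 1/3*h_B + 1/3*h_C
  h_C = 1 + 1/6*h_A + 1/2*h_B + 1/3*h_C

Substituting h_A = 0 and rearranging gives the linear system (I - Q) h = 1:
  [2/3, -1/3] . (h_B, h_C) = 1
  [-1/2, 2/3] . (h_B, h_C) = 1

Solving yields:
  h_B = 18/5
  h_C = 21/5

Starting state is B, so the expected hitting time is h_B = 18/5.

Answer: 18/5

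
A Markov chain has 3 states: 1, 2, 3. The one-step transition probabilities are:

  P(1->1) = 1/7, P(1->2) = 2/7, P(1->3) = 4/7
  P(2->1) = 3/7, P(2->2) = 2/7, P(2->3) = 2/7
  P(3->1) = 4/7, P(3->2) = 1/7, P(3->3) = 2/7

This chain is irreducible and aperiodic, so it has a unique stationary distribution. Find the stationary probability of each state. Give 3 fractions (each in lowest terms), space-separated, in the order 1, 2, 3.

Answer: 23/61 14/61 24/61

Derivation:
The stationary distribution satisfies pi = pi * P, i.e.:
  pi_1 = 1/7*pi_1 + 3/7*pi_2 + 4/7*pi_3
  pi_2 = 2/7*pi_1 + 2/7*pi_2 + 1/7*pi_3
  pi_3 = 4/7*pi_1 + 2/7*pi_2 + 2/7*pi_3
with normalization: pi_1 + pi_2 + pi_3 = 1.

Using the first 2 balance equations plus normalization, the linear system A*pi = b is:
  [-6/7, 3/7, 4/7] . pi = 0
  [2/7, -5/7, 1/7] . pi = 0
  [1, 1, 1] . pi = 1

Solving yields:
  pi_1 = 23/61
  pi_2 = 14/61
  pi_3 = 24/61

Verification (pi * P):
  23/61*1/7 + 14/61*3/7 + 24/61*4/7 = 23/61 = pi_1  (ok)
  23/61*2/7 + 14/61*2/7 + 24/61*1/7 = 14/61 = pi_2  (ok)
  23/61*4/7 + 14/61*2/7 + 24/61*2/7 = 24/61 = pi_3  (ok)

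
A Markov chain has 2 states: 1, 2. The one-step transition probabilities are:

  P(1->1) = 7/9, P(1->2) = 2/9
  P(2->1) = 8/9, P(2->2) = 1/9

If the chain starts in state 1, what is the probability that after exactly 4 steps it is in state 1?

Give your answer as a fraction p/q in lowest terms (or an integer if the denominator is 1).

Answer: 5249/6561

Derivation:
Computing P^4 by repeated multiplication:
P^1 =
  1: [7/9, 2/9]
  2: [8/9, 1/9]
P^2 =
  1: [65/81, 16/81]
  2: [64/81, 17/81]
P^3 =
  1: [583/729, 146/729]
  2: [584/729, 145/729]
P^4 =
  1: [5249/6561, 1312/6561]
  2: [5248/6561, 1313/6561]

(P^4)[1 -> 1] = 5249/6561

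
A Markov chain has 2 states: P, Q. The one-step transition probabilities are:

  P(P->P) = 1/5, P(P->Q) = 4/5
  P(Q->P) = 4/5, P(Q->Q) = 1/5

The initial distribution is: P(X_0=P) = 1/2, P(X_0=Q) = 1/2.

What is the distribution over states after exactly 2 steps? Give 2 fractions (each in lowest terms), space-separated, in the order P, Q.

Propagating the distribution step by step (d_{t+1} = d_t * P):
d_0 = (P=1/2, Q=1/2)
  d_1[P] = 1/2*1/5 + 1/2*4/5 = 1/2
  d_1[Q] = 1/2*4/5 + 1/2*1/5 = 1/2
d_1 = (P=1/2, Q=1/2)
  d_2[P] = 1/2*1/5 + 1/2*4/5 = 1/2
  d_2[Q] = 1/2*4/5 + 1/2*1/5 = 1/2
d_2 = (P=1/2, Q=1/2)

Answer: 1/2 1/2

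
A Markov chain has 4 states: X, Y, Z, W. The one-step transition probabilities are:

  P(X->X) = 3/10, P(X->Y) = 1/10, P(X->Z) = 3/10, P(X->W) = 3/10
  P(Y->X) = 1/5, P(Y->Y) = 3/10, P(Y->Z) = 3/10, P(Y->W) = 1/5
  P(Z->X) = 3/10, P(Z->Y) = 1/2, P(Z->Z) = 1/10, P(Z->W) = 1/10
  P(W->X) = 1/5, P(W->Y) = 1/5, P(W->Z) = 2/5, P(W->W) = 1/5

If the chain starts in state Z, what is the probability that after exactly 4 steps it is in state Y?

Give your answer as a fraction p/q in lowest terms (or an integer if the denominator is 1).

Answer: 2827/10000

Derivation:
Computing P^4 by repeated multiplication:
P^1 =
  X: [3/10, 1/10, 3/10, 3/10]
  Y: [1/5, 3/10, 3/10, 1/5]
  Z: [3/10, 1/2, 1/10, 1/10]
  W: [1/5, 1/5, 2/5, 1/5]
P^2 =
  X: [13/50, 27/100, 27/100, 1/5]
  Y: [1/4, 3/10, 13/50, 19/100]
  Z: [6/25, 1/4, 29/100, 11/50]
  W: [13/50, 8/25, 6/25, 9/50]
P^3 =
  X: [253/1000, 141/500, 133/500, 199/1000]
  Y: [251/1000, 283/1000, 267/1000, 199/1000]
  Z: [253/1000, 36/125, 33/125, 39/200]
  W: [1/4, 139/500, 27/100, 101/500]
P^4 =
  X: [2519/10000, 2827/10000, 2667/10000, 1987/10000]
  Y: [1259/5000, 2833/10000, 533/2000, 124/625]
  Z: [2517/10000, 2827/10000, 2667/10000, 1989/10000]
  W: [63/250, 1419/5000, 1331/5000, 99/500]

(P^4)[Z -> Y] = 2827/10000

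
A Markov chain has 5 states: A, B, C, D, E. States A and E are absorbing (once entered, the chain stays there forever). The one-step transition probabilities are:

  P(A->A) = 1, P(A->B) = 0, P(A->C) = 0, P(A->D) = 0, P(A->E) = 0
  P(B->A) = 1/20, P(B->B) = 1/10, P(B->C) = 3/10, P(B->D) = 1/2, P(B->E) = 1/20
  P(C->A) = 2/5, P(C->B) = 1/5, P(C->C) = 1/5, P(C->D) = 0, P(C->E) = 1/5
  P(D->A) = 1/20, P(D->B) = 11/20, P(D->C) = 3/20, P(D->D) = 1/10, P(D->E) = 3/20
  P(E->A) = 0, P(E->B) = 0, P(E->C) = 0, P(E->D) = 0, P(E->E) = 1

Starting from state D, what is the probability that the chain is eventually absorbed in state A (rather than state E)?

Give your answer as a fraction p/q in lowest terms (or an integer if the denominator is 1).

Let a_i = P(absorbed in A | start in state i).
Boundary conditions: a_A = 1, a_E = 0.
For each transient state i, a_i = sum_j P(i->j) * a_j:
  a_B = 1/20*a_A + 1/10*a_B + 3/10*a_C + 1/2*a_D + 1/20*a_E
  a_C = 2/5*a_A + 1/5*a_B + 1/5*a_C + 0*a_D + 1/5*a_E
  a_D = 1/20*a_A + 11/20*a_B + 3/20*a_C + 1/10*a_D + 3/20*a_E

Substituting a_A = 1 and a_E = 0, rearrange to (I - Q) a = r where r[i] = P(i -> A):
  [9/10, -3/10, -1/2] . (a_B, a_C, a_D) = 1/20
  [-1/5, 4/5, 0] . (a_B, a_C, a_D) = 2/5
  [-11/20, -3/20, 9/10] . (a_B, a_C, a_D) = 1/20

Solving yields:
  a_B = 194/359
  a_C = 228/359
  a_D = 353/718

Starting state is D, so the absorption probability is a_D = 353/718.

Answer: 353/718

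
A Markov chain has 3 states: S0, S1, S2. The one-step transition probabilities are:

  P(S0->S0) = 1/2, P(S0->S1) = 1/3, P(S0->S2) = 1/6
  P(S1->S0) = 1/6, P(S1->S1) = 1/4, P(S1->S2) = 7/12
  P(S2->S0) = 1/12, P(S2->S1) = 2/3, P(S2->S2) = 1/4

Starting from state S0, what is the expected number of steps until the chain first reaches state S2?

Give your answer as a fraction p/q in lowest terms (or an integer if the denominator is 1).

Let h_i = expected steps to first reach S2 from state i.
Boundary: h_S2 = 0.
First-step equations for the other states:
  h_S0 = 1 + 1/2*h_S0 + 1/3*h_S1 + 1/6*h_S2
  h_S1 = 1 + 1/6*h_S0 + 1/4*h_S1 + 7/12*h_S2

Substituting h_S2 = 0 and rearranging gives the linear system (I - Q) h = 1:
  [1/2, -1/3] . (h_S0, h_S1) = 1
  [-1/6, 3/4] . (h_S0, h_S1) = 1

Solving yields:
  h_S0 = 78/23
  h_S1 = 48/23

Starting state is S0, so the expected hitting time is h_S0 = 78/23.

Answer: 78/23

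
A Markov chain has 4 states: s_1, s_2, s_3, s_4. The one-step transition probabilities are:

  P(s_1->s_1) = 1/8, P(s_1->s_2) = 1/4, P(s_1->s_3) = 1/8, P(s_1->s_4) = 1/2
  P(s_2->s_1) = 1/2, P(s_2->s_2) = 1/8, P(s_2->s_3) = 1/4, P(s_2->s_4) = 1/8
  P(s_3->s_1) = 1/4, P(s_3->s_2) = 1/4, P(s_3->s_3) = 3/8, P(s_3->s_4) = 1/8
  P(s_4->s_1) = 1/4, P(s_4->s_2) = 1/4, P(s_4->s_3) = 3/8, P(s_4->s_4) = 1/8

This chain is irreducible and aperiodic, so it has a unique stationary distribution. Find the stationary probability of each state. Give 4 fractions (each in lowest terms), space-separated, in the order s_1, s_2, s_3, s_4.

The stationary distribution satisfies pi = pi * P, i.e.:
  pi_s_1 = 1/8*pi_s_1 + 1/2*pi_s_2 + 1/4*pi_s_3 + 1/4*pi_s_4
  pi_s_2 = 1/4*pi_s_1 + 1/8*pi_s_2 + 1/4*pi_s_3 + 1/4*pi_s_4
  pi_s_3 = 1/8*pi_s_1 + 1/4*pi_s_2 + 3/8*pi_s_3 + 3/8*pi_s_4
  pi_s_4 = 1/2*pi_s_1 + 1/8*pi_s_2 + 1/8*pi_s_3 + 1/8*pi_s_4
with normalization: pi_s_1 + pi_s_2 + pi_s_3 + pi_s_4 = 1.

Using the first 3 balance equations plus normalization, the linear system A*pi = b is:
  [-7/8, 1/2, 1/4, 1/4] . pi = 0
  [1/4, -7/8, 1/4, 1/4] . pi = 0
  [1/8, 1/4, -5/8, 3/8] . pi = 0
  [1, 1, 1, 1] . pi = 1

Solving yields:
  pi_s_1 = 22/81
  pi_s_2 = 2/9
  pi_s_3 = 181/648
  pi_s_4 = 49/216

Verification (pi * P):
  22/81*1/8 + 2/9*1/2 + 181/648*1/4 + 49/216*1/4 = 22/81 = pi_s_1  (ok)
  22/81*1/4 + 2/9*1/8 + 181/648*1/4 + 49/216*1/4 = 2/9 = pi_s_2  (ok)
  22/81*1/8 + 2/9*1/4 + 181/648*3/8 + 49/216*3/8 = 181/648 = pi_s_3  (ok)
  22/81*1/2 + 2/9*1/8 + 181/648*1/8 + 49/216*1/8 = 49/216 = pi_s_4  (ok)

Answer: 22/81 2/9 181/648 49/216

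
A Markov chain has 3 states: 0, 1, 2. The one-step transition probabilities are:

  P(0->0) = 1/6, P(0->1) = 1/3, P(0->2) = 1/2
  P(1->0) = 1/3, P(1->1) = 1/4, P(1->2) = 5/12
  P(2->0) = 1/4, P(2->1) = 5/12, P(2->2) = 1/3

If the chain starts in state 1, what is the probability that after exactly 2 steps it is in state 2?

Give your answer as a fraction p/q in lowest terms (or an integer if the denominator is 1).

Computing P^2 by repeated multiplication:
P^1 =
  0: [1/6, 1/3, 1/2]
  1: [1/3, 1/4, 5/12]
  2: [1/4, 5/12, 1/3]
P^2 =
  0: [19/72, 25/72, 7/18]
  1: [35/144, 25/72, 59/144]
  2: [19/72, 47/144, 59/144]

(P^2)[1 -> 2] = 59/144

Answer: 59/144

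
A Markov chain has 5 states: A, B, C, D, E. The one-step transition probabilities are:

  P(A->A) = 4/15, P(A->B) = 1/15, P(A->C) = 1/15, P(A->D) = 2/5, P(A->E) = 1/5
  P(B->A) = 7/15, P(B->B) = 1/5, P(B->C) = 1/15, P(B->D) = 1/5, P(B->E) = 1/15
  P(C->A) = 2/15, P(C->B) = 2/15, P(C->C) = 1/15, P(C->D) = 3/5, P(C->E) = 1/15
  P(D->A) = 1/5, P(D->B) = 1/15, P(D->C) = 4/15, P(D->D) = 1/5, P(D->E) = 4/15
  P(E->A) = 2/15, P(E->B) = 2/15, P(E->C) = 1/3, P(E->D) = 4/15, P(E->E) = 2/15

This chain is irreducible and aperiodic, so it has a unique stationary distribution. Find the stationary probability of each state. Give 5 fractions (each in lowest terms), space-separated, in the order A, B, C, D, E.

The stationary distribution satisfies pi = pi * P, i.e.:
  pi_A = 4/15*pi_A + 7/15*pi_B + 2/15*pi_C + 1/5*pi_D + 2/15*pi_E
  pi_B = 1/15*pi_A + 1/5*pi_B + 2/15*pi_C + 1/15*pi_D + 2/15*pi_E
  pi_C = 1/15*pi_A + 1/15*pi_B + 1/15*pi_C + 4/15*pi_D + 1/3*pi_E
  pi_D = 2/5*pi_A + 1/5*pi_B + 3/5*pi_C + 1/5*pi_D + 4/15*pi_E
  pi_E = 1/5*pi_A + 1/15*pi_B + 1/15*pi_C + 4/15*pi_D + 2/15*pi_E
with normalization: pi_A + pi_B + pi_C + pi_D + pi_E = 1.

Using the first 4 balance equations plus normalization, the linear system A*pi = b is:
  [-11/15, 7/15, 2/15, 1/5, 2/15] . pi = 0
  [1/15, -4/5, 2/15, 1/15, 2/15] . pi = 0
  [1/15, 1/15, -14/15, 4/15, 1/3] . pi = 0
  [2/5, 1/5, 3/5, -4/5, 4/15] . pi = 0
  [1, 1, 1, 1, 1] . pi = 1

Solving yields:
  pi_A = 833/3805
  pi_B = 1186/11415
  pi_C = 2032/11415
  pi_D = 3727/11415
  pi_E = 657/3805

Verification (pi * P):
  833/3805*4/15 + 1186/11415*7/15 + 2032/11415*2/15 + 3727/11415*1/5 + 657/3805*2/15 = 833/3805 = pi_A  (ok)
  833/3805*1/15 + 1186/11415*1/5 + 2032/11415*2/15 + 3727/11415*1/15 + 657/3805*2/15 = 1186/11415 = pi_B  (ok)
  833/3805*1/15 + 1186/11415*1/15 + 2032/11415*1/15 + 3727/11415*4/15 + 657/3805*1/3 = 2032/11415 = pi_C  (ok)
  833/3805*2/5 + 1186/11415*1/5 + 2032/11415*3/5 + 3727/11415*1/5 + 657/3805*4/15 = 3727/11415 = pi_D  (ok)
  833/3805*1/5 + 1186/11415*1/15 + 2032/11415*1/15 + 3727/11415*4/15 + 657/3805*2/15 = 657/3805 = pi_E  (ok)

Answer: 833/3805 1186/11415 2032/11415 3727/11415 657/3805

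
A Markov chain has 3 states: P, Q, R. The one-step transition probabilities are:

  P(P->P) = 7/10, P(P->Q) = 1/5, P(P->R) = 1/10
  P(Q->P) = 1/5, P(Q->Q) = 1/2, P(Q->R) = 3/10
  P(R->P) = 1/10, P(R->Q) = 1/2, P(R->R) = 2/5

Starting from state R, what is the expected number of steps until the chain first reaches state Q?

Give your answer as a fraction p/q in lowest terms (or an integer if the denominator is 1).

Answer: 40/17

Derivation:
Let h_i = expected steps to first reach Q from state i.
Boundary: h_Q = 0.
First-step equations for the other states:
  h_P = 1 + 7/10*h_P + 1/5*h_Q + 1/10*h_R
  h_R = 1 + 1/10*h_P + 1/2*h_Q + 2/5*h_R

Substituting h_Q = 0 and rearranging gives the linear system (I - Q) h = 1:
  [3/10, -1/10] . (h_P, h_R) = 1
  [-1/10, 3/5] . (h_P, h_R) = 1

Solving yields:
  h_P = 70/17
  h_R = 40/17

Starting state is R, so the expected hitting time is h_R = 40/17.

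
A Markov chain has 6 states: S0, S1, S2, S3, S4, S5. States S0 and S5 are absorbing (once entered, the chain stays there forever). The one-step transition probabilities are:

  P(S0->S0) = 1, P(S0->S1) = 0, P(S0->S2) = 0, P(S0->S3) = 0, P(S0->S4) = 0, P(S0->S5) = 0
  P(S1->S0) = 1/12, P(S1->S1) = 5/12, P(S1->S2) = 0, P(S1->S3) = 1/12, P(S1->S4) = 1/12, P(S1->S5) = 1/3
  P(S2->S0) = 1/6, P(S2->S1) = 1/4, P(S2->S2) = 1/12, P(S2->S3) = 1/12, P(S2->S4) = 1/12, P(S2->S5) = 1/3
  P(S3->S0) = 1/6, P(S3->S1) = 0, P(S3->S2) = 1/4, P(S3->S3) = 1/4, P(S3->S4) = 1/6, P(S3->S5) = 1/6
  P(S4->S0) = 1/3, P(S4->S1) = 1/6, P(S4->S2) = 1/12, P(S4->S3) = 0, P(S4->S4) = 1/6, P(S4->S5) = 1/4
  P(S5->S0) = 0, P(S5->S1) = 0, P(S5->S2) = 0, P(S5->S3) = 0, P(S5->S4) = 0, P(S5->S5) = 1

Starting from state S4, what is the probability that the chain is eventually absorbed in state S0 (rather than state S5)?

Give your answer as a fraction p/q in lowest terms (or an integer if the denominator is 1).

Let a_i = P(absorbed in S0 | start in state i).
Boundary conditions: a_S0 = 1, a_S5 = 0.
For each transient state i, a_i = sum_j P(i->j) * a_j:
  a_S1 = 1/12*a_S0 + 5/12*a_S1 + 0*a_S2 + 1/12*a_S3 + 1/12*a_S4 + 1/3*a_S5
  a_S2 = 1/6*a_S0 + 1/4*a_S1 + 1/12*a_S2 + 1/12*a_S3 + 1/12*a_S4 + 1/3*a_S5
  a_S3 = 1/6*a_S0 + 0*a_S1 + 1/4*a_S2 + 1/4*a_S3 + 1/6*a_S4 + 1/6*a_S5
  a_S4 = 1/3*a_S0 + 1/6*a_S1 + 1/12*a_S2 + 0*a_S3 + 1/6*a_S4 + 1/4*a_S5

Substituting a_S0 = 1 and a_S5 = 0, rearrange to (I - Q) a = r where r[i] = P(i -> S0):
  [7/12, 0, -1/12, -1/12] . (a_S1, a_S2, a_S3, a_S4) = 1/12
  [-1/4, 11/12, -1/12, -1/12] . (a_S1, a_S2, a_S3, a_S4) = 1/6
  [0, -1/4, 3/4, -1/6] . (a_S1, a_S2, a_S3, a_S4) = 1/6
  [-1/6, -1/12, 0, 5/6] . (a_S1, a_S2, a_S3, a_S4) = 1/3

Solving yields:
  a_S1 = 1735/6278
  a_S2 = 1074/3139
  a_S3 = 1397/3139
  a_S4 = 3073/6278

Starting state is S4, so the absorption probability is a_S4 = 3073/6278.

Answer: 3073/6278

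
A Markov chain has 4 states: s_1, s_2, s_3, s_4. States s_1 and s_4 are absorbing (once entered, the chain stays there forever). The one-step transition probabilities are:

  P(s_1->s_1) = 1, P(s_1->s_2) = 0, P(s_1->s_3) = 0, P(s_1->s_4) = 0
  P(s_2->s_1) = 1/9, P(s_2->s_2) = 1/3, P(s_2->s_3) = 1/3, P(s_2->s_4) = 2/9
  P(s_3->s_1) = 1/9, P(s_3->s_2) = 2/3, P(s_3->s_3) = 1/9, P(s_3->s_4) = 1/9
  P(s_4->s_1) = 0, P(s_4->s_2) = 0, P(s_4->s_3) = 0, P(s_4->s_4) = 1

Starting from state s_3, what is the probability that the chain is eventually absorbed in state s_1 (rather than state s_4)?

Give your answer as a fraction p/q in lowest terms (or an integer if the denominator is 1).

Answer: 2/5

Derivation:
Let a_i = P(absorbed in s_1 | start in state i).
Boundary conditions: a_s_1 = 1, a_s_4 = 0.
For each transient state i, a_i = sum_j P(i->j) * a_j:
  a_s_2 = 1/9*a_s_1 + 1/3*a_s_2 + 1/3*a_s_3 + 2/9*a_s_4
  a_s_3 = 1/9*a_s_1 + 2/3*a_s_2 + 1/9*a_s_3 + 1/9*a_s_4

Substituting a_s_1 = 1 and a_s_4 = 0, rearrange to (I - Q) a = r where r[i] = P(i -> s_1):
  [2/3, -1/3] . (a_s_2, a_s_3) = 1/9
  [-2/3, 8/9] . (a_s_2, a_s_3) = 1/9

Solving yields:
  a_s_2 = 11/30
  a_s_3 = 2/5

Starting state is s_3, so the absorption probability is a_s_3 = 2/5.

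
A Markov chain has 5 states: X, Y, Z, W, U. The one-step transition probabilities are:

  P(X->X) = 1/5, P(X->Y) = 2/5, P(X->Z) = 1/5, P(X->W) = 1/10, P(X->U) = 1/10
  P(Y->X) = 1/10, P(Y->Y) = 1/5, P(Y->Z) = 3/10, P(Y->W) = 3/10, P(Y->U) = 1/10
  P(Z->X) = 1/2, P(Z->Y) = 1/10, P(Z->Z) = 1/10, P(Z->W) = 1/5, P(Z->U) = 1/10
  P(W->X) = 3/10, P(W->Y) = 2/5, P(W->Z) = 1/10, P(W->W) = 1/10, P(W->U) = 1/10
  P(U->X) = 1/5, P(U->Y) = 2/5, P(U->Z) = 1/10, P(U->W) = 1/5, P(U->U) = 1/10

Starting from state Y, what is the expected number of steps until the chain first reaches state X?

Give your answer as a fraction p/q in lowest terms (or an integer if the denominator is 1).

Let h_i = expected steps to first reach X from state i.
Boundary: h_X = 0.
First-step equations for the other states:
  h_Y = 1 + 1/10*h_X + 1/5*h_Y + 3/10*h_Z + 3/10*h_W + 1/10*h_U
  h_Z = 1 + 1/2*h_X + 1/10*h_Y + 1/10*h_Z + 1/5*h_W + 1/10*h_U
  h_W = 1 + 3/10*h_X + 2/5*h_Y + 1/10*h_Z + 1/10*h_W + 1/10*h_U
  h_U = 1 + 1/5*h_X + 2/5*h_Y + 1/10*h_Z + 1/5*h_W + 1/10*h_U

Substituting h_X = 0 and rearranging gives the linear system (I - Q) h = 1:
  [4/5, -3/10, -3/10, -1/10] . (h_Y, h_Z, h_W, h_U) = 1
  [-1/10, 9/10, -1/5, -1/10] . (h_Y, h_Z, h_W, h_U) = 1
  [-2/5, -1/10, 9/10, -1/10] . (h_Y, h_Z, h_W, h_U) = 1
  [-2/5, -1/10, -1/5, 9/10] . (h_Y, h_Z, h_W, h_U) = 1

Solving yields:
  h_Y = 7100/1657
  h_Z = 4800/1657
  h_W = 6300/1657
  h_U = 6930/1657

Starting state is Y, so the expected hitting time is h_Y = 7100/1657.

Answer: 7100/1657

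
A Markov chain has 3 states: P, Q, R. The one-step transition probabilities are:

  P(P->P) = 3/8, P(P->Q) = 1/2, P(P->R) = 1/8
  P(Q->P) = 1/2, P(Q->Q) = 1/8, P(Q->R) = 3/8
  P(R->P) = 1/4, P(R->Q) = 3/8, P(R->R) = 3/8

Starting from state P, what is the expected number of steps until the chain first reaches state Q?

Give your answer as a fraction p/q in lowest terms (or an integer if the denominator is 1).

Answer: 48/23

Derivation:
Let h_i = expected steps to first reach Q from state i.
Boundary: h_Q = 0.
First-step equations for the other states:
  h_P = 1 + 3/8*h_P + 1/2*h_Q + 1/8*h_R
  h_R = 1 + 1/4*h_P + 3/8*h_Q + 3/8*h_R

Substituting h_Q = 0 and rearranging gives the linear system (I - Q) h = 1:
  [5/8, -1/8] . (h_P, h_R) = 1
  [-1/4, 5/8] . (h_P, h_R) = 1

Solving yields:
  h_P = 48/23
  h_R = 56/23

Starting state is P, so the expected hitting time is h_P = 48/23.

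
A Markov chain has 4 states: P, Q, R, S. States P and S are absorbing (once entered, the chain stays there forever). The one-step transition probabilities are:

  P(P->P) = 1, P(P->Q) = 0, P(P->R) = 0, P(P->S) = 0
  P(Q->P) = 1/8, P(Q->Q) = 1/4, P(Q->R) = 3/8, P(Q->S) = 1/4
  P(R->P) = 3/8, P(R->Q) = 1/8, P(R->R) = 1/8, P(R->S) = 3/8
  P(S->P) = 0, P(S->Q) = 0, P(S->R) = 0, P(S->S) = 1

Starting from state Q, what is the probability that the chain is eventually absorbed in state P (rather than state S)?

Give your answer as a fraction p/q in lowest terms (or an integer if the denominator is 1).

Answer: 16/39

Derivation:
Let a_i = P(absorbed in P | start in state i).
Boundary conditions: a_P = 1, a_S = 0.
For each transient state i, a_i = sum_j P(i->j) * a_j:
  a_Q = 1/8*a_P + 1/4*a_Q + 3/8*a_R + 1/4*a_S
  a_R = 3/8*a_P + 1/8*a_Q + 1/8*a_R + 3/8*a_S

Substituting a_P = 1 and a_S = 0, rearrange to (I - Q) a = r where r[i] = P(i -> P):
  [3/4, -3/8] . (a_Q, a_R) = 1/8
  [-1/8, 7/8] . (a_Q, a_R) = 3/8

Solving yields:
  a_Q = 16/39
  a_R = 19/39

Starting state is Q, so the absorption probability is a_Q = 16/39.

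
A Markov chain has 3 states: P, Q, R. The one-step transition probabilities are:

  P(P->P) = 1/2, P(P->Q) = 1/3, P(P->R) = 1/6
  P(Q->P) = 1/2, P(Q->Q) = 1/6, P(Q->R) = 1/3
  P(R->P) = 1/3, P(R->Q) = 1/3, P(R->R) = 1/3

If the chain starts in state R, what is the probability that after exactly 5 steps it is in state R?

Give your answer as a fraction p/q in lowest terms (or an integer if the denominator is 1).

Computing P^5 by repeated multiplication:
P^1 =
  P: [1/2, 1/3, 1/6]
  Q: [1/2, 1/6, 1/3]
  R: [1/3, 1/3, 1/3]
P^2 =
  P: [17/36, 5/18, 1/4]
  Q: [4/9, 11/36, 1/4]
  R: [4/9, 5/18, 5/18]
P^3 =
  P: [11/24, 31/108, 55/216]
  Q: [11/24, 61/216, 7/27]
  R: [49/108, 31/108, 7/27]
P^4 =
  P: [593/1296, 185/648, 37/144]
  Q: [37/81, 371/1296, 37/144]
  R: [37/81, 185/648, 167/648]
P^5 =
  P: [395/864, 1111/3888, 1999/7776]
  Q: [395/864, 2221/7776, 125/486]
  R: [1777/3888, 1111/3888, 125/486]

(P^5)[R -> R] = 125/486

Answer: 125/486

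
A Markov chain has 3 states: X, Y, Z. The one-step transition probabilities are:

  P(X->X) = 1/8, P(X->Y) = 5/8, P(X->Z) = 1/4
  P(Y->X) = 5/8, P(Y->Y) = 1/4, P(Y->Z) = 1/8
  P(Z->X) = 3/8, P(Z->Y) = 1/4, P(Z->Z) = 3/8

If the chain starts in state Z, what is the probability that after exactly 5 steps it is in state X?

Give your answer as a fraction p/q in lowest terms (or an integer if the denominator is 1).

Answer: 3117/8192

Derivation:
Computing P^5 by repeated multiplication:
P^1 =
  X: [1/8, 5/8, 1/4]
  Y: [5/8, 1/4, 1/8]
  Z: [3/8, 1/4, 3/8]
P^2 =
  X: [1/2, 19/64, 13/64]
  Y: [9/32, 31/64, 15/64]
  Z: [11/32, 25/64, 17/64]
P^3 =
  X: [83/256, 7/16, 61/256]
  Y: [109/256, 91/256, 7/32]
  Z: [99/256, 97/256, 15/64]
P^4 =
  X: [413/1024, 761/2048, 461/2048]
  Y: [183/512, 839/2048, 477/2048]
  Z: [191/512, 809/2048, 475/2048]
P^5 =
  X: [3007/8192, 3287/8192, 949/4096]
  Y: [3179/8192, 1573/4096, 1867/8192]
  Z: [3117/8192, 1597/4096, 1881/8192]

(P^5)[Z -> X] = 3117/8192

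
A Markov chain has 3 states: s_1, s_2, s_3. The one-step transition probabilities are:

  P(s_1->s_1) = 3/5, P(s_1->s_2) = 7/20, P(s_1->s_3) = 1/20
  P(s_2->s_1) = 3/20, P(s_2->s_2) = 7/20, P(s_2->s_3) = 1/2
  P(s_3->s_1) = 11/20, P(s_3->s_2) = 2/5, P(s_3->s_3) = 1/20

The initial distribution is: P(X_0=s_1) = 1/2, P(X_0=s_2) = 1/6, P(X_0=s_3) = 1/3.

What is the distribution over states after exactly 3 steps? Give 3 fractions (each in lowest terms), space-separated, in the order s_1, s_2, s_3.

Answer: 6863/16000 1443/4000 673/3200

Derivation:
Propagating the distribution step by step (d_{t+1} = d_t * P):
d_0 = (s_1=1/2, s_2=1/6, s_3=1/3)
  d_1[s_1] = 1/2*3/5 + 1/6*3/20 + 1/3*11/20 = 61/120
  d_1[s_2] = 1/2*7/20 + 1/6*7/20 + 1/3*2/5 = 11/30
  d_1[s_3] = 1/2*1/20 + 1/6*1/2 + 1/3*1/20 = 1/8
d_1 = (s_1=61/120, s_2=11/30, s_3=1/8)
  d_2[s_1] = 61/120*3/5 + 11/30*3/20 + 1/8*11/20 = 343/800
  d_2[s_2] = 61/120*7/20 + 11/30*7/20 + 1/8*2/5 = 57/160
  d_2[s_3] = 61/120*1/20 + 11/30*1/2 + 1/8*1/20 = 43/200
d_2 = (s_1=343/800, s_2=57/160, s_3=43/200)
  d_3[s_1] = 343/800*3/5 + 57/160*3/20 + 43/200*11/20 = 6863/16000
  d_3[s_2] = 343/800*7/20 + 57/160*7/20 + 43/200*2/5 = 1443/4000
  d_3[s_3] = 343/800*1/20 + 57/160*1/2 + 43/200*1/20 = 673/3200
d_3 = (s_1=6863/16000, s_2=1443/4000, s_3=673/3200)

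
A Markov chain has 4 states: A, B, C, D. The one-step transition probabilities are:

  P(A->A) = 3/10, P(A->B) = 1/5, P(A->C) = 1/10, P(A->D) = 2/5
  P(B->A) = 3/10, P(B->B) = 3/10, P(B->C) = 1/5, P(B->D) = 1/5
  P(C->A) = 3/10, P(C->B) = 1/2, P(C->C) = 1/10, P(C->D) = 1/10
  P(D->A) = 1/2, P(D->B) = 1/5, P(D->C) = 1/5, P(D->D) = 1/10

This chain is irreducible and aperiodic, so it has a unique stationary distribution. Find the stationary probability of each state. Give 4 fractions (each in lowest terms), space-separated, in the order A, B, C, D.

Answer: 403/1164 317/1164 175/1164 269/1164

Derivation:
The stationary distribution satisfies pi = pi * P, i.e.:
  pi_A = 3/10*pi_A + 3/10*pi_B + 3/10*pi_C + 1/2*pi_D
  pi_B = 1/5*pi_A + 3/10*pi_B + 1/2*pi_C + 1/5*pi_D
  pi_C = 1/10*pi_A + 1/5*pi_B + 1/10*pi_C + 1/5*pi_D
  pi_D = 2/5*pi_A + 1/5*pi_B + 1/10*pi_C + 1/10*pi_D
with normalization: pi_A + pi_B + pi_C + pi_D = 1.

Using the first 3 balance equations plus normalization, the linear system A*pi = b is:
  [-7/10, 3/10, 3/10, 1/2] . pi = 0
  [1/5, -7/10, 1/2, 1/5] . pi = 0
  [1/10, 1/5, -9/10, 1/5] . pi = 0
  [1, 1, 1, 1] . pi = 1

Solving yields:
  pi_A = 403/1164
  pi_B = 317/1164
  pi_C = 175/1164
  pi_D = 269/1164

Verification (pi * P):
  403/1164*3/10 + 317/1164*3/10 + 175/1164*3/10 + 269/1164*1/2 = 403/1164 = pi_A  (ok)
  403/1164*1/5 + 317/1164*3/10 + 175/1164*1/2 + 269/1164*1/5 = 317/1164 = pi_B  (ok)
  403/1164*1/10 + 317/1164*1/5 + 175/1164*1/10 + 269/1164*1/5 = 175/1164 = pi_C  (ok)
  403/1164*2/5 + 317/1164*1/5 + 175/1164*1/10 + 269/1164*1/10 = 269/1164 = pi_D  (ok)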